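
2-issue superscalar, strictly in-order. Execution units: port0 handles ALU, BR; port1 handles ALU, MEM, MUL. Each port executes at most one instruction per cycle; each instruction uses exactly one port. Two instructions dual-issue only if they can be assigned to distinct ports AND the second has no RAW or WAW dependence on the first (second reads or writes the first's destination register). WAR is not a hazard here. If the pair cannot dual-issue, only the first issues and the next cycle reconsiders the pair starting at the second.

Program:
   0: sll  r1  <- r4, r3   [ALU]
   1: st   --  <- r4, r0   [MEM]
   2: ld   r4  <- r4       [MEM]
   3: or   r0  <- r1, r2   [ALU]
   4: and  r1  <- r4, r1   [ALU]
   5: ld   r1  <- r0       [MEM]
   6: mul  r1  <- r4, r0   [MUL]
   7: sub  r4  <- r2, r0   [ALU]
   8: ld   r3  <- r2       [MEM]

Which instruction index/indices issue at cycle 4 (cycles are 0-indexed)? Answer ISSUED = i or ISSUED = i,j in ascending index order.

ISSUED = 6,7

c0: i0/i1 sll.ALU;st.MEM  2-wide
c1: i2/i3 ld.MEM;or.ALU  2-wide
c2: i4 and.ALU  WAW r1
c3: i5 ld.MEM  no-port MEM/MUL
c4: i6/i7 mul.MUL;sub.ALU  2-wide
c5: i8 ld.MEM  tail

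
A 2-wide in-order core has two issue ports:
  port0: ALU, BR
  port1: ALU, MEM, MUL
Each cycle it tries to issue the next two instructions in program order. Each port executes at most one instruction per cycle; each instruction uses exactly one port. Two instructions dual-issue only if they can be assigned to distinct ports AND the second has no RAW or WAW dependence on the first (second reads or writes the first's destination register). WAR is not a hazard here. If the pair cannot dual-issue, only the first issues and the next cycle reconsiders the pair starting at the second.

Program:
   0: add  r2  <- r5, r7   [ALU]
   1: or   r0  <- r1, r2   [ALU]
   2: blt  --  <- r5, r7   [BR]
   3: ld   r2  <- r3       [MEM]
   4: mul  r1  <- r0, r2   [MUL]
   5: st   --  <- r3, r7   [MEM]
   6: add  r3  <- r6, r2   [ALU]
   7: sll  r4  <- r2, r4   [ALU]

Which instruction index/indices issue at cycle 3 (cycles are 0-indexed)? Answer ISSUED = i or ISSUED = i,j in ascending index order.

[0] i0  add  -- RAW r2
[1] i1&i2  or/blt  -- 2-wide
[2] i3  ld  -- no-port MEM/MUL
[3] i4  mul  -- no-port MUL/MEM
[4] i5&i6  st/add  -- 2-wide
[5] i7  sll  -- tail

ISSUED = 4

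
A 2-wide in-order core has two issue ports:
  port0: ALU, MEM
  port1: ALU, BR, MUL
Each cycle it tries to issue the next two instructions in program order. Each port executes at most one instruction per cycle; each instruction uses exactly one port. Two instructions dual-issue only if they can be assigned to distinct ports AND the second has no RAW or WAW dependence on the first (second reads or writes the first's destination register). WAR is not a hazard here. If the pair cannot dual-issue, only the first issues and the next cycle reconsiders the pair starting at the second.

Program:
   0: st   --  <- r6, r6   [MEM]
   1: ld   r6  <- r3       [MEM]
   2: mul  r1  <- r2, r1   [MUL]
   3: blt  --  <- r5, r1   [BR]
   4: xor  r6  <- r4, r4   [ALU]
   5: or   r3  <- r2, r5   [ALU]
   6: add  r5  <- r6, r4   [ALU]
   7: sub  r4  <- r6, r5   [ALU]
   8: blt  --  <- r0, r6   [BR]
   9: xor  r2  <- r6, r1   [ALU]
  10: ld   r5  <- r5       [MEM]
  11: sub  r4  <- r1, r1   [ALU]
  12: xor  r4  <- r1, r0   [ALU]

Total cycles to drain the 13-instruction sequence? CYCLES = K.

CYCLES = 8

#0 head=0: st.MEM i0 no-port MEM/MEM
#1 head=1: ld.MEM/mul.MUL i1+i2 dual
#2 head=3: blt.BR/xor.ALU i3+i4 dual
#3 head=5: or.ALU/add.ALU i5+i6 dual
#4 head=7: sub.ALU/blt.BR i7+i8 dual
#5 head=9: xor.ALU/ld.MEM i9+i10 dual
#6 head=11: sub.ALU i11 WAW r4
#7 head=12: xor.ALU i12 tail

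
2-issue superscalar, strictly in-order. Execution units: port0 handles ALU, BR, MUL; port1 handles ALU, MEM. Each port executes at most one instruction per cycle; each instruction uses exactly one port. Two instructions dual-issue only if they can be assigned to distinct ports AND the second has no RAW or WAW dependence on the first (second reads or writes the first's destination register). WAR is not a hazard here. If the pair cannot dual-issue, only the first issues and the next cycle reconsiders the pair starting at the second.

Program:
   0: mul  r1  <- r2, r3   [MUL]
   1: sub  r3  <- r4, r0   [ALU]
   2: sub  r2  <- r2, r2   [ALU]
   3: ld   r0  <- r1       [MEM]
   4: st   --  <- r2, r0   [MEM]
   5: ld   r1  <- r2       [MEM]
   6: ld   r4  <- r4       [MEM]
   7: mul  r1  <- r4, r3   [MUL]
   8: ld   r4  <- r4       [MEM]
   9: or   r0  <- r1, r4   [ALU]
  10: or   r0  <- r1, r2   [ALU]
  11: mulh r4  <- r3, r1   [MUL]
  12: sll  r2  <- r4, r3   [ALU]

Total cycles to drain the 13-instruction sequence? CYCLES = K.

CYCLES = 9

c0: i0&i1 mul;sub  dual
c1: i2&i3 sub;ld  dual
c2: i4 st  no-port MEM/MEM
c3: i5 ld  no-port MEM/MEM
c4: i6 ld  RAW r4
c5: i7&i8 mul;ld  dual
c6: i9 or  WAW r0
c7: i10&i11 or;mulh  dual
c8: i12 sll  tail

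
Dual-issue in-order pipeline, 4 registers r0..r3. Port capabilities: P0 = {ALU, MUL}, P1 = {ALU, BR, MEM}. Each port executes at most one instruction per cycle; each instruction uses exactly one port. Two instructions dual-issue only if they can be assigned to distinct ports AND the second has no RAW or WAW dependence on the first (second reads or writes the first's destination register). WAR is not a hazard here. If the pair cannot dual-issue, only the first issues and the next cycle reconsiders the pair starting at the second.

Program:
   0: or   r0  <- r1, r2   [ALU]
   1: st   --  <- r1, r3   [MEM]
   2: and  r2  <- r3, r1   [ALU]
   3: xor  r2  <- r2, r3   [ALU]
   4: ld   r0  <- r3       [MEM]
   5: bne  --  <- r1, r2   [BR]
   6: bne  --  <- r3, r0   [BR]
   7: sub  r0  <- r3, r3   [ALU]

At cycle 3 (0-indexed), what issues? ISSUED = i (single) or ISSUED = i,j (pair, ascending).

ISSUED = 5

0. or.ALU;st.MEM @i0&i1  | 2-wide
1. and.ALU @i2  | RAW+WAW r2
2. xor.ALU;ld.MEM @i3&i4  | 2-wide
3. bne.BR @i5  | no-port BR/BR
4. bne.BR;sub.ALU @i6&i7  | 2-wide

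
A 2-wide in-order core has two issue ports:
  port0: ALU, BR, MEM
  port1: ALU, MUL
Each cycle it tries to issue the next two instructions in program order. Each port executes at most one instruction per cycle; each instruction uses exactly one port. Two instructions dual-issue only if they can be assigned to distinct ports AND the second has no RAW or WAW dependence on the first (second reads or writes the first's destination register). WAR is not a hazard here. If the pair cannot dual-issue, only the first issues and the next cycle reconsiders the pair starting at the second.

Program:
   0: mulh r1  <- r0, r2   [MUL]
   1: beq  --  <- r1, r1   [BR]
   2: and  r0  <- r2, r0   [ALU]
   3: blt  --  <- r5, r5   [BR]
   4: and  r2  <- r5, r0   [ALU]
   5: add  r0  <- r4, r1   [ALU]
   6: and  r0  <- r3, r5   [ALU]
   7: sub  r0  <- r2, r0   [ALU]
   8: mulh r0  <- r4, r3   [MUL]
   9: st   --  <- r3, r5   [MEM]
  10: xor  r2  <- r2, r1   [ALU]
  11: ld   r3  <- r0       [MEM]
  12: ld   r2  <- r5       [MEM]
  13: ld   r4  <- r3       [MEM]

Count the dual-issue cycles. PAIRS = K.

PAIRS = 4

#0 head=0: mulh i0 RAW r1
#1 head=1: beq+and i1+i2 pair
#2 head=3: blt+and i3+i4 pair
#3 head=5: add i5 WAW r0
#4 head=6: and i6 RAW+WAW r0
#5 head=7: sub i7 WAW r0
#6 head=8: mulh+st i8+i9 pair
#7 head=10: xor+ld i10+i11 pair
#8 head=12: ld i12 no-port MEM/MEM
#9 head=13: ld i13 tail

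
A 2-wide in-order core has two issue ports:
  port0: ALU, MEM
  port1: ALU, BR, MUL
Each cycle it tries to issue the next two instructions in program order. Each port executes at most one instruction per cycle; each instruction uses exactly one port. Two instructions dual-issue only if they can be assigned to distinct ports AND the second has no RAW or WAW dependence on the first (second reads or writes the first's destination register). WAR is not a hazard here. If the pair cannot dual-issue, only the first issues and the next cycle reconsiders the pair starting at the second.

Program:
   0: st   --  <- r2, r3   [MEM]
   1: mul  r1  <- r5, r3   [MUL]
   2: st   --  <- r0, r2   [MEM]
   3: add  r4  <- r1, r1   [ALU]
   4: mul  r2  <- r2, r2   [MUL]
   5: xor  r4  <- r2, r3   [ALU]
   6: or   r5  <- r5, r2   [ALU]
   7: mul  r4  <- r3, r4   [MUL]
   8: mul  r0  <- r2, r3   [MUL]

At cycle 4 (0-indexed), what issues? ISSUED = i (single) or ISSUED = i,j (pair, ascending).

ISSUED = 7

  cy0 -> i0&i1 (st/mul) pair
  cy1 -> i2&i3 (st/add) pair
  cy2 -> i4 (mul) RAW r2
  cy3 -> i5&i6 (xor/or) pair
  cy4 -> i7 (mul) no-port MUL/MUL
  cy5 -> i8 (mul) tail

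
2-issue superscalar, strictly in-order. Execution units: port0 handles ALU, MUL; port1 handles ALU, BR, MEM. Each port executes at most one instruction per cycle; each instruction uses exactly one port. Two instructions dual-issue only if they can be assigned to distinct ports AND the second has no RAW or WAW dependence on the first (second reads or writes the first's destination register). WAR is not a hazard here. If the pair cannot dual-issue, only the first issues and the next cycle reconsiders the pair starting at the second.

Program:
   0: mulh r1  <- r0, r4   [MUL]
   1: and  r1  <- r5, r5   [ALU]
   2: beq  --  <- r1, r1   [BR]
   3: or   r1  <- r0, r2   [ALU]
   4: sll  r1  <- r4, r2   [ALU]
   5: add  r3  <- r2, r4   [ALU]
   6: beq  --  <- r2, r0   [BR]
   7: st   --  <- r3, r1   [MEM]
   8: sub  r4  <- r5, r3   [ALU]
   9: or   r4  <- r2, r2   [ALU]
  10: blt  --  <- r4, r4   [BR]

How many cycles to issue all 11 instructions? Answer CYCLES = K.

c0: i0 mulh.MUL  WAW r1
c1: i1 and.ALU  RAW r1
c2: i2,i3 beq.BR;or.ALU  dual
c3: i4,i5 sll.ALU;add.ALU  dual
c4: i6 beq.BR  no-port BR/MEM
c5: i7,i8 st.MEM;sub.ALU  dual
c6: i9 or.ALU  RAW r4
c7: i10 blt.BR  tail

CYCLES = 8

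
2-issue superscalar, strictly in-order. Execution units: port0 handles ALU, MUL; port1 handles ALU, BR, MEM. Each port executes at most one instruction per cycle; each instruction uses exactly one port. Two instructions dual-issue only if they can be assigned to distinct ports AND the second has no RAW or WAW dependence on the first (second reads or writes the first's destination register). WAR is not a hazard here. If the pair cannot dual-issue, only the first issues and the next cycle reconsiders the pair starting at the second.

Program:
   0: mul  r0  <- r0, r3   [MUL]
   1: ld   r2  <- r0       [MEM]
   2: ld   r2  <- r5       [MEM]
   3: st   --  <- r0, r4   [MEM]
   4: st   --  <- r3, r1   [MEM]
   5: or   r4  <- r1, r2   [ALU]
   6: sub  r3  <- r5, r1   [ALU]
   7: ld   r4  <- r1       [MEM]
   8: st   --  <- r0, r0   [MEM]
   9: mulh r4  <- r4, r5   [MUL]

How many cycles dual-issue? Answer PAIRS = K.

PAIRS = 3

[0] i0  mul.MUL  -- RAW r0
[1] i1  ld.MEM  -- no-port MEM/MEM
[2] i2  ld.MEM  -- no-port MEM/MEM
[3] i3  st.MEM  -- no-port MEM/MEM
[4] i4&i5  st.MEM/or.ALU  -- pair
[5] i6&i7  sub.ALU/ld.MEM  -- pair
[6] i8&i9  st.MEM/mulh.MUL  -- pair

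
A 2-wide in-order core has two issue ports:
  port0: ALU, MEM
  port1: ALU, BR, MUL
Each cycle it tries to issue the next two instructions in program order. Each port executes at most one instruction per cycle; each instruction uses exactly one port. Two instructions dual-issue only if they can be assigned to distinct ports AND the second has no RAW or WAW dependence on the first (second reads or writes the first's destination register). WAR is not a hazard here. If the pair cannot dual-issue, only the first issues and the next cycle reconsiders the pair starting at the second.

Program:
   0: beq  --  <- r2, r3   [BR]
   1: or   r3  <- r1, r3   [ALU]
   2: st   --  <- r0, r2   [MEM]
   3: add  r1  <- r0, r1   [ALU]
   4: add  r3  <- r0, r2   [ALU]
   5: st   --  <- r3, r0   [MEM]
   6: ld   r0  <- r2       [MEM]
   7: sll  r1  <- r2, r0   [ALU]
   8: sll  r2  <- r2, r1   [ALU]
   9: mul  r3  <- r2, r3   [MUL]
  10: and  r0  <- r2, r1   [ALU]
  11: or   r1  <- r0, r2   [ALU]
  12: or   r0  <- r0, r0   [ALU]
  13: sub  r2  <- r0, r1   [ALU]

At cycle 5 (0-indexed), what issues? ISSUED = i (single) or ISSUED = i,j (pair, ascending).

ISSUED = 7

  cy0 -> i0&i1 (beq;or) pair
  cy1 -> i2&i3 (st;add) pair
  cy2 -> i4 (add) RAW r3
  cy3 -> i5 (st) no-port MEM/MEM
  cy4 -> i6 (ld) RAW r0
  cy5 -> i7 (sll) RAW r1
  cy6 -> i8 (sll) RAW r2
  cy7 -> i9&i10 (mul;and) pair
  cy8 -> i11&i12 (or;or) pair
  cy9 -> i13 (sub) tail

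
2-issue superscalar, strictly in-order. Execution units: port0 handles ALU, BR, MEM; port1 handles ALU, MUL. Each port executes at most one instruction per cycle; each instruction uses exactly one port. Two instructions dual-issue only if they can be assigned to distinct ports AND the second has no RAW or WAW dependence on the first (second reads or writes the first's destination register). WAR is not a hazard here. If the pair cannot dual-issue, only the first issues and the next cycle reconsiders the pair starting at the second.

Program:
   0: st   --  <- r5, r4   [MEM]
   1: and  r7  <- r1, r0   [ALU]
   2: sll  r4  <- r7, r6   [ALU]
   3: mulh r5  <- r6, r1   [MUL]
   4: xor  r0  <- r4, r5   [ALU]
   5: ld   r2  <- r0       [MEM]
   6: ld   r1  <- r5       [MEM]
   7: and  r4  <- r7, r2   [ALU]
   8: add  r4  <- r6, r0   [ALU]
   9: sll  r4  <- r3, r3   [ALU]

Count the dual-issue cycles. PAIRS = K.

#0 head=0: st.MEM and.ALU i0/i1 pair
#1 head=2: sll.ALU mulh.MUL i2/i3 pair
#2 head=4: xor.ALU i4 RAW r0
#3 head=5: ld.MEM i5 no-port MEM/MEM
#4 head=6: ld.MEM and.ALU i6/i7 pair
#5 head=8: add.ALU i8 WAW r4
#6 head=9: sll.ALU i9 tail

PAIRS = 3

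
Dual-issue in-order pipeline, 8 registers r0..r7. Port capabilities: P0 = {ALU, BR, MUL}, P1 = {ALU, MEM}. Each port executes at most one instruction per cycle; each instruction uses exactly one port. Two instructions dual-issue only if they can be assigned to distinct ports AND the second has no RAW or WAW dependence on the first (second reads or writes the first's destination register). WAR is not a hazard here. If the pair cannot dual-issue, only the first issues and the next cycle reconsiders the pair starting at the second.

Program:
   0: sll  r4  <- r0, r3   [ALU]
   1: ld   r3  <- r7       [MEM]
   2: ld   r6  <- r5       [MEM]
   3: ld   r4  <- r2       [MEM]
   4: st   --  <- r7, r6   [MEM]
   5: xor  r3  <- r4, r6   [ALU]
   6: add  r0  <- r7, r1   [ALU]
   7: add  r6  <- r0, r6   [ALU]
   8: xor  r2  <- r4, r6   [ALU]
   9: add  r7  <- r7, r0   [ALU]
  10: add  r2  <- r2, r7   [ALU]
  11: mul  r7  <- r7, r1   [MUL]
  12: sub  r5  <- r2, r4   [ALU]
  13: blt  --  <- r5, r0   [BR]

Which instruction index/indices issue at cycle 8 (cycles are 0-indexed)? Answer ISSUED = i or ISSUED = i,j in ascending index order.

ISSUED = 12

[0] i0&i1  sll+ld  -- pair
[1] i2  ld  -- no-port MEM/MEM
[2] i3  ld  -- no-port MEM/MEM
[3] i4&i5  st+xor  -- pair
[4] i6  add  -- RAW r0
[5] i7  add  -- RAW r6
[6] i8&i9  xor+add  -- pair
[7] i10&i11  add+mul  -- pair
[8] i12  sub  -- RAW r5
[9] i13  blt  -- tail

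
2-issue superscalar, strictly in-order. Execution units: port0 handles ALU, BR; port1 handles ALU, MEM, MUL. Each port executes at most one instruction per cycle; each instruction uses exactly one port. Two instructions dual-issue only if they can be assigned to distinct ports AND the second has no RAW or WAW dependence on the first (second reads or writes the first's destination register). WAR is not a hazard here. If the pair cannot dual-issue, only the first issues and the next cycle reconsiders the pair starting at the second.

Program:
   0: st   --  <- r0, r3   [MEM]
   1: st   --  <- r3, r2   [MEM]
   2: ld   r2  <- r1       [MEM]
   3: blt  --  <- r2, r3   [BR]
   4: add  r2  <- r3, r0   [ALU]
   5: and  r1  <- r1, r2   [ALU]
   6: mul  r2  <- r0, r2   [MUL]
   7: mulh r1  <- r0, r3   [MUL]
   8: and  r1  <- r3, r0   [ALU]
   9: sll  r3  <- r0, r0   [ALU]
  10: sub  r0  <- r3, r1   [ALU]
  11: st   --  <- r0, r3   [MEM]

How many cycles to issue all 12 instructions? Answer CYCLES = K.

#0 head=0: st i0 no-port MEM/MEM
#1 head=1: st i1 no-port MEM/MEM
#2 head=2: ld i2 RAW r2
#3 head=3: blt add i3+i4 2-wide
#4 head=5: and mul i5+i6 2-wide
#5 head=7: mulh i7 WAW r1
#6 head=8: and sll i8+i9 2-wide
#7 head=10: sub i10 RAW r0
#8 head=11: st i11 tail

CYCLES = 9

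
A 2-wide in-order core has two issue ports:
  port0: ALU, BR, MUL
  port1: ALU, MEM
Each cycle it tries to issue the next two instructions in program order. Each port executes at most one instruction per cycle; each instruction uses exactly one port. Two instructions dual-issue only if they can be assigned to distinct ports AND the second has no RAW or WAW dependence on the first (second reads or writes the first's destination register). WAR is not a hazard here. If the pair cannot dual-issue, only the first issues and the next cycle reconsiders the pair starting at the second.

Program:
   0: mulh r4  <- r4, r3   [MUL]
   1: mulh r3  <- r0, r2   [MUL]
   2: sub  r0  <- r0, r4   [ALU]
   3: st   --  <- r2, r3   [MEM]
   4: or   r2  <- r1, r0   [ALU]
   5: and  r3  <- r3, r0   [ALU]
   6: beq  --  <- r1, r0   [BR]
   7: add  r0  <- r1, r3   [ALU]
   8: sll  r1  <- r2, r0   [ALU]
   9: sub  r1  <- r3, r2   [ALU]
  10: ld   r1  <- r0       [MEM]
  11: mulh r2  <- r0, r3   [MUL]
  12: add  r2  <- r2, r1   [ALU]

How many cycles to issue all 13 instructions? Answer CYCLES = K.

CYCLES = 9

[0] i0  mulh  -- no-port MUL/MUL
[1] i1,i2  mulh+sub  -- dual
[2] i3,i4  st+or  -- dual
[3] i5,i6  and+beq  -- dual
[4] i7  add  -- RAW r0
[5] i8  sll  -- WAW r1
[6] i9  sub  -- WAW r1
[7] i10,i11  ld+mulh  -- dual
[8] i12  add  -- tail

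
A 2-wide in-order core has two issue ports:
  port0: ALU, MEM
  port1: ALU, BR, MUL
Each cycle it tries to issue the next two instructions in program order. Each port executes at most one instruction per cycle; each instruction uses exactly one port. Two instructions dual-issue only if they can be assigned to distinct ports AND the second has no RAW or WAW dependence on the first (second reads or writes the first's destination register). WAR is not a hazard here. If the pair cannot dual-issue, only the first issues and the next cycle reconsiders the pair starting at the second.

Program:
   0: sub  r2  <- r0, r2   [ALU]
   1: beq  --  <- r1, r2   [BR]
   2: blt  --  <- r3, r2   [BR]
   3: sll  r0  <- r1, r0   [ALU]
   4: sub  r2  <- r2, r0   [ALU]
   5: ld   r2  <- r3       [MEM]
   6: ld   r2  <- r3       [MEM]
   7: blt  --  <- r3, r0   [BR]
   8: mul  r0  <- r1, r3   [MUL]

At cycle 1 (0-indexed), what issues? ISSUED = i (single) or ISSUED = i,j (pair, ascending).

[0] i0  sub.ALU  -- RAW r2
[1] i1  beq.BR  -- no-port BR/BR
[2] i2&i3  blt.BR;sll.ALU  -- dual
[3] i4  sub.ALU  -- WAW r2
[4] i5  ld.MEM  -- no-port MEM/MEM
[5] i6&i7  ld.MEM;blt.BR  -- dual
[6] i8  mul.MUL  -- tail

ISSUED = 1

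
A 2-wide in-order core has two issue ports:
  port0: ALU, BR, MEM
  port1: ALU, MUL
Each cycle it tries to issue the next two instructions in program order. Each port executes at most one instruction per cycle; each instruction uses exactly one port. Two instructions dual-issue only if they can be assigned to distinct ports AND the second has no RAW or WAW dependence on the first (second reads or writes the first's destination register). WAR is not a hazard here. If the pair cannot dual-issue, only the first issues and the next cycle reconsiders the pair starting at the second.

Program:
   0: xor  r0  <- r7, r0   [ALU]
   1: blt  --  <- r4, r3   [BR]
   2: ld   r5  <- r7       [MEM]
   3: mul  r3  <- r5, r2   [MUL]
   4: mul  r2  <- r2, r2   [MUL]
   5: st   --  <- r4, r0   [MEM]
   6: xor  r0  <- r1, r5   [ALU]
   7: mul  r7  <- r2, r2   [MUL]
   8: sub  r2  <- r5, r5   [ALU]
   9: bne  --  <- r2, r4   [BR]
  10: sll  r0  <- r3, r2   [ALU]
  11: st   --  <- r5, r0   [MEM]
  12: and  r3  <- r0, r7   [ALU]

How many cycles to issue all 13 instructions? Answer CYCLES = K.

t=0 i0+i1:xor.ALU;blt.BR ; dual
t=1 i2:ld.MEM ; RAW r5
t=2 i3:mul.MUL ; no-port MUL/MUL
t=3 i4+i5:mul.MUL;st.MEM ; dual
t=4 i6+i7:xor.ALU;mul.MUL ; dual
t=5 i8:sub.ALU ; RAW r2
t=6 i9+i10:bne.BR;sll.ALU ; dual
t=7 i11+i12:st.MEM;and.ALU ; dual

CYCLES = 8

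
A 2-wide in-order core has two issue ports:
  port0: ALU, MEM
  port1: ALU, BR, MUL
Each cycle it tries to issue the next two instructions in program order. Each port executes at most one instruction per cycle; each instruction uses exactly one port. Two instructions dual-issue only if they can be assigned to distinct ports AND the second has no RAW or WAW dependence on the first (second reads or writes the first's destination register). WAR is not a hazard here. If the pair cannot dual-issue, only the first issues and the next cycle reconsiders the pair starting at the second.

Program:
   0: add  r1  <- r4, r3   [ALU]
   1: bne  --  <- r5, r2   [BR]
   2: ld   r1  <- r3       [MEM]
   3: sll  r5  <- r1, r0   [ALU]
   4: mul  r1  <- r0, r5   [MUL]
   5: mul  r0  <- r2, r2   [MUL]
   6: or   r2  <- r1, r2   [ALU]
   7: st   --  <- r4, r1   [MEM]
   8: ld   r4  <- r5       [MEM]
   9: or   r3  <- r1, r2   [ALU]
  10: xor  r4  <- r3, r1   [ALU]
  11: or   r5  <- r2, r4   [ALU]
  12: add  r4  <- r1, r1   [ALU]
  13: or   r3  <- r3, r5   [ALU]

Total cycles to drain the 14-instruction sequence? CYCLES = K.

t=0 i0,i1:add+bne ; 2-wide
t=1 i2:ld ; RAW r1
t=2 i3:sll ; RAW r5
t=3 i4:mul ; no-port MUL/MUL
t=4 i5,i6:mul+or ; 2-wide
t=5 i7:st ; no-port MEM/MEM
t=6 i8,i9:ld+or ; 2-wide
t=7 i10:xor ; RAW r4
t=8 i11,i12:or+add ; 2-wide
t=9 i13:or ; tail

CYCLES = 10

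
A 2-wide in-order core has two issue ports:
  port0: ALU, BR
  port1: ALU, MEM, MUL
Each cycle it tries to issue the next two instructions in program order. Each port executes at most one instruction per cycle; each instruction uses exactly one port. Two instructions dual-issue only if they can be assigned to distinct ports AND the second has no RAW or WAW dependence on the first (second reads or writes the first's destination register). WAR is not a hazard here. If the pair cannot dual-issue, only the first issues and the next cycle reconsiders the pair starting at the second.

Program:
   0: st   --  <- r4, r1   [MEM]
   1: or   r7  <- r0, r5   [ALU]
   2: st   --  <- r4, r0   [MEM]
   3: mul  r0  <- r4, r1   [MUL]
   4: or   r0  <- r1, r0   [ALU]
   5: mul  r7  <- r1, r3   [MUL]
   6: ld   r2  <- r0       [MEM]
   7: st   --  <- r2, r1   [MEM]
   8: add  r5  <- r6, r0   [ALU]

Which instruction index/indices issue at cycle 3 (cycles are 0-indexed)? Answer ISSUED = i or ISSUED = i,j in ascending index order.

  cy0 -> i0/i1 (st.MEM;or.ALU) 2-wide
  cy1 -> i2 (st.MEM) no-port MEM/MUL
  cy2 -> i3 (mul.MUL) RAW+WAW r0
  cy3 -> i4/i5 (or.ALU;mul.MUL) 2-wide
  cy4 -> i6 (ld.MEM) no-port MEM/MEM
  cy5 -> i7/i8 (st.MEM;add.ALU) 2-wide

ISSUED = 4,5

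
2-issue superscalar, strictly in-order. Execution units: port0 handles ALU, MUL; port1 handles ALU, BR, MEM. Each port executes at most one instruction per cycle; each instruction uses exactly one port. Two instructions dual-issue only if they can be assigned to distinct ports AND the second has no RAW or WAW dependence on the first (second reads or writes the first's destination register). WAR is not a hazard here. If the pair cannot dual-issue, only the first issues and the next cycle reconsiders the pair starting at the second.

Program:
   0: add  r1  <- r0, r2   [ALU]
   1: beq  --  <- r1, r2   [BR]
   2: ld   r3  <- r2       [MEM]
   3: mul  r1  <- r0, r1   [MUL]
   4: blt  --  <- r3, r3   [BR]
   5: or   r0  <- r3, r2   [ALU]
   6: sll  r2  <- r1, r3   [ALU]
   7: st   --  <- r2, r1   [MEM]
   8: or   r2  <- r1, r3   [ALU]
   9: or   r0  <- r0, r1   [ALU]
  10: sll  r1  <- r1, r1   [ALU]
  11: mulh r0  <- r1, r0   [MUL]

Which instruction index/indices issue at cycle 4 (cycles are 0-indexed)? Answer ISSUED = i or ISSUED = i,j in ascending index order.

#0 head=0: add.ALU i0 RAW r1
#1 head=1: beq.BR i1 no-port BR/MEM
#2 head=2: ld.MEM mul.MUL i2,i3 2-wide
#3 head=4: blt.BR or.ALU i4,i5 2-wide
#4 head=6: sll.ALU i6 RAW r2
#5 head=7: st.MEM or.ALU i7,i8 2-wide
#6 head=9: or.ALU sll.ALU i9,i10 2-wide
#7 head=11: mulh.MUL i11 tail

ISSUED = 6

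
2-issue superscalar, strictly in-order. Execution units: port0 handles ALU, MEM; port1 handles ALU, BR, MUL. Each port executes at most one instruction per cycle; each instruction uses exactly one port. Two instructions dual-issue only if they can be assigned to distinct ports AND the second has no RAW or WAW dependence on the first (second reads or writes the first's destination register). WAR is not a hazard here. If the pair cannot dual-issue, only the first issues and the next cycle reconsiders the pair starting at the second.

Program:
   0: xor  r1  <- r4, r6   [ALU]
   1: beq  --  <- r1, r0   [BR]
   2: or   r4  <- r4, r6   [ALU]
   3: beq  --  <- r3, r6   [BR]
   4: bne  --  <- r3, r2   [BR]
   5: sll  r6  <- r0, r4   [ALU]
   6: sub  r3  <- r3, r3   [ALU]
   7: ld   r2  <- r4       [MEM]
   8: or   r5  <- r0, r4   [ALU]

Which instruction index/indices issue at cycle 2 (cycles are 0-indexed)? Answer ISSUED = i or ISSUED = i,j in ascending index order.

[0] i0  xor  -- RAW r1
[1] i1/i2  beq or  -- 2-wide
[2] i3  beq  -- no-port BR/BR
[3] i4/i5  bne sll  -- 2-wide
[4] i6/i7  sub ld  -- 2-wide
[5] i8  or  -- tail

ISSUED = 3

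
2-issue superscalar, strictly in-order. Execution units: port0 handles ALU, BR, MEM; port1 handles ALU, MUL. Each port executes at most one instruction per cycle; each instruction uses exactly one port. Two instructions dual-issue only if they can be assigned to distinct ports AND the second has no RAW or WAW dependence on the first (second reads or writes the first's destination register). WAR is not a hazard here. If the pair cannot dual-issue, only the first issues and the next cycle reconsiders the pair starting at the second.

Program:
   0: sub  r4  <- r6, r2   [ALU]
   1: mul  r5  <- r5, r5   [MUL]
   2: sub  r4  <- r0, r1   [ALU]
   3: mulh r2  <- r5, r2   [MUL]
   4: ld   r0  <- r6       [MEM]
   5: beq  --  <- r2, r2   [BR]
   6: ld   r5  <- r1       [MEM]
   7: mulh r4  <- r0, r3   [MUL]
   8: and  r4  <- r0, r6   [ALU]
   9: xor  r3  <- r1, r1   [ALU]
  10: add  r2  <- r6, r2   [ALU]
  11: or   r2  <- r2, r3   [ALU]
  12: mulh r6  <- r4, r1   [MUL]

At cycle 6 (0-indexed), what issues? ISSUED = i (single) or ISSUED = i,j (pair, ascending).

0. sub/mul @i0&i1  | 2-wide
1. sub/mulh @i2&i3  | 2-wide
2. ld @i4  | no-port MEM/BR
3. beq @i5  | no-port BR/MEM
4. ld/mulh @i6&i7  | 2-wide
5. and/xor @i8&i9  | 2-wide
6. add @i10  | RAW+WAW r2
7. or/mulh @i11&i12  | 2-wide

ISSUED = 10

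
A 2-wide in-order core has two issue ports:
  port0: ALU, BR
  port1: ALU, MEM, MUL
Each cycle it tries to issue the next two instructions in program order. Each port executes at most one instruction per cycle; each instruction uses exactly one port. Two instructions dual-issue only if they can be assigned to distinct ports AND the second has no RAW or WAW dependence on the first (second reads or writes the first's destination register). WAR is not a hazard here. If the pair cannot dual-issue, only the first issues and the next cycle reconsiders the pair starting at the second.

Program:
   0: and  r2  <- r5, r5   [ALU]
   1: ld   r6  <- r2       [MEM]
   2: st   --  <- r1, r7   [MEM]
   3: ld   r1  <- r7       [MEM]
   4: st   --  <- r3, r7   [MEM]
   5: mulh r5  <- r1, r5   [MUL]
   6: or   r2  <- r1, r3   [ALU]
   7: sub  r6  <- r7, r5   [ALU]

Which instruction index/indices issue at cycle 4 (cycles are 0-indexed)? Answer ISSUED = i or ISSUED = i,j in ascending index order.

c0: i0 and.ALU  RAW r2
c1: i1 ld.MEM  no-port MEM/MEM
c2: i2 st.MEM  no-port MEM/MEM
c3: i3 ld.MEM  no-port MEM/MEM
c4: i4 st.MEM  no-port MEM/MUL
c5: i5,i6 mulh.MUL+or.ALU  2-wide
c6: i7 sub.ALU  tail

ISSUED = 4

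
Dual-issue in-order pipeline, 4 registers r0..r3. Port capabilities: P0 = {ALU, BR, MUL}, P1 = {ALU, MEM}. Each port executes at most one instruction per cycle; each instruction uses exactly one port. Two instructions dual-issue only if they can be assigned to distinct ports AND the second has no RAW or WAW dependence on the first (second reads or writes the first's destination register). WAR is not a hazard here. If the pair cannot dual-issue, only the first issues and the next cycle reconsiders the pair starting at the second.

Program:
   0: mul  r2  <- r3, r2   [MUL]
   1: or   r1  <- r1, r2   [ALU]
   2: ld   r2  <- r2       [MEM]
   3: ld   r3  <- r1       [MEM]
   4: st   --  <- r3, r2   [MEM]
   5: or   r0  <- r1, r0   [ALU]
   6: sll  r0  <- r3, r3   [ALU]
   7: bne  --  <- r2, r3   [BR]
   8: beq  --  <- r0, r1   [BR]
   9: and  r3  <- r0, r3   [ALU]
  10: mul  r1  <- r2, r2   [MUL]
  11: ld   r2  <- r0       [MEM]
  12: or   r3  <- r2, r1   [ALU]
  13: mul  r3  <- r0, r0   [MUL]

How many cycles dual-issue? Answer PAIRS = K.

t=0 i0:mul.MUL ; RAW r2
t=1 i1+i2:or.ALU;ld.MEM ; pair
t=2 i3:ld.MEM ; no-port MEM/MEM
t=3 i4+i5:st.MEM;or.ALU ; pair
t=4 i6+i7:sll.ALU;bne.BR ; pair
t=5 i8+i9:beq.BR;and.ALU ; pair
t=6 i10+i11:mul.MUL;ld.MEM ; pair
t=7 i12:or.ALU ; WAW r3
t=8 i13:mul.MUL ; tail

PAIRS = 5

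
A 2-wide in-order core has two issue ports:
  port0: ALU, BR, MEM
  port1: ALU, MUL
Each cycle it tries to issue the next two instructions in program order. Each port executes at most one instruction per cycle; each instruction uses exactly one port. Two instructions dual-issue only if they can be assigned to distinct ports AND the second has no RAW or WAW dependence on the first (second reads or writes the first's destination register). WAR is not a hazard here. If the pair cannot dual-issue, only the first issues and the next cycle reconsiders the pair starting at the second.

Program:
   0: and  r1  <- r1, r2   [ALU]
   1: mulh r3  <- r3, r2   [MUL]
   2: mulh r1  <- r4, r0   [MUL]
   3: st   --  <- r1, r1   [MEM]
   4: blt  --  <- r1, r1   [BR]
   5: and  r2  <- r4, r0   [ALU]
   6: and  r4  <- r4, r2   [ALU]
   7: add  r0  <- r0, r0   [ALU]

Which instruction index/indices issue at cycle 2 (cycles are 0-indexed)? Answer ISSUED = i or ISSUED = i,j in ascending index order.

ISSUED = 3

0. and/mulh @i0/i1  | 2-wide
1. mulh @i2  | RAW r1
2. st @i3  | no-port MEM/BR
3. blt/and @i4/i5  | 2-wide
4. and/add @i6/i7  | 2-wide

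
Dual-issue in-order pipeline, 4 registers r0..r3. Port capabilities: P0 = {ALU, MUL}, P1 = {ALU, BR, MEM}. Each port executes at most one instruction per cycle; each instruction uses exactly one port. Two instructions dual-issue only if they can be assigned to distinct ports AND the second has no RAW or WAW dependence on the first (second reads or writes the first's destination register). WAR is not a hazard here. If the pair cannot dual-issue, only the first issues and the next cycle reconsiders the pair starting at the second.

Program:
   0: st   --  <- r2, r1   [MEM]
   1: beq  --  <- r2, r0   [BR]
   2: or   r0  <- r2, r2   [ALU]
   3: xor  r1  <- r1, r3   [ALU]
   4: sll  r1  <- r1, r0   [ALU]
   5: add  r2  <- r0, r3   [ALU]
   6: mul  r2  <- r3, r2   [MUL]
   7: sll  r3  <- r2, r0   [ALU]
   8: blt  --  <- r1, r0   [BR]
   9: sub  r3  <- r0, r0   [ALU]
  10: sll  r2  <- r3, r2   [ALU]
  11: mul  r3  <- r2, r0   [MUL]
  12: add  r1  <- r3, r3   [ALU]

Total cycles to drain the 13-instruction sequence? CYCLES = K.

CYCLES = 10

t=0 i0:st ; no-port MEM/BR
t=1 i1+i2:beq or ; 2-wide
t=2 i3:xor ; RAW+WAW r1
t=3 i4+i5:sll add ; 2-wide
t=4 i6:mul ; RAW r2
t=5 i7+i8:sll blt ; 2-wide
t=6 i9:sub ; RAW r3
t=7 i10:sll ; RAW r2
t=8 i11:mul ; RAW r3
t=9 i12:add ; tail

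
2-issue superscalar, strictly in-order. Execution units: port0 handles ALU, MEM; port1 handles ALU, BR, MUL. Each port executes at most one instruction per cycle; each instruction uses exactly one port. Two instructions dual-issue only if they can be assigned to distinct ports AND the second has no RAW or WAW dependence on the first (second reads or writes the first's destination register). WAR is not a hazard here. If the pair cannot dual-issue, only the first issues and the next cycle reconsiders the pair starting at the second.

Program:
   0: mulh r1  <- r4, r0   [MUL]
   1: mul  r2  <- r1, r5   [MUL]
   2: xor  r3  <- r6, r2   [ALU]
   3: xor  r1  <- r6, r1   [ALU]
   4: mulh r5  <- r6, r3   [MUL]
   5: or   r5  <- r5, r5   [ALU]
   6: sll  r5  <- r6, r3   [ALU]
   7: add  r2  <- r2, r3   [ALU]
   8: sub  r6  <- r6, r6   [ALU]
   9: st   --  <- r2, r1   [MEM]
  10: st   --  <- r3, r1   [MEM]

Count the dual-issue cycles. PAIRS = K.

0. mulh.MUL @i0  | no-port MUL/MUL
1. mul.MUL @i1  | RAW r2
2. xor.ALU xor.ALU @i2+i3  | pair
3. mulh.MUL @i4  | RAW+WAW r5
4. or.ALU @i5  | WAW r5
5. sll.ALU add.ALU @i6+i7  | pair
6. sub.ALU st.MEM @i8+i9  | pair
7. st.MEM @i10  | tail

PAIRS = 3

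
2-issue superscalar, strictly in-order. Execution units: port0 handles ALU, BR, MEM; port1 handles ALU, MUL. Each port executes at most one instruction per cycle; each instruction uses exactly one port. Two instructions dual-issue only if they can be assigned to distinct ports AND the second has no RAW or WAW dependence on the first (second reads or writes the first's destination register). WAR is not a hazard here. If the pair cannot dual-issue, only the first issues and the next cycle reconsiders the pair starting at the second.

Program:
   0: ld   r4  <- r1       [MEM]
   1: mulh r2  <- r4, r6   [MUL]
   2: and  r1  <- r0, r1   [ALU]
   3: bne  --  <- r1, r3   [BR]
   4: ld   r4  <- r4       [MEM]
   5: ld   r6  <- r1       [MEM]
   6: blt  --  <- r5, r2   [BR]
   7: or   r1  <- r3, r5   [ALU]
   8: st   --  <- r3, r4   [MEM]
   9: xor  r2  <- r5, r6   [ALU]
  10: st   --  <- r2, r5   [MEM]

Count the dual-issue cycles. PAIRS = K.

PAIRS = 3

t=0 i0:ld ; RAW r4
t=1 i1+i2:mulh and ; pair
t=2 i3:bne ; no-port BR/MEM
t=3 i4:ld ; no-port MEM/MEM
t=4 i5:ld ; no-port MEM/BR
t=5 i6+i7:blt or ; pair
t=6 i8+i9:st xor ; pair
t=7 i10:st ; tail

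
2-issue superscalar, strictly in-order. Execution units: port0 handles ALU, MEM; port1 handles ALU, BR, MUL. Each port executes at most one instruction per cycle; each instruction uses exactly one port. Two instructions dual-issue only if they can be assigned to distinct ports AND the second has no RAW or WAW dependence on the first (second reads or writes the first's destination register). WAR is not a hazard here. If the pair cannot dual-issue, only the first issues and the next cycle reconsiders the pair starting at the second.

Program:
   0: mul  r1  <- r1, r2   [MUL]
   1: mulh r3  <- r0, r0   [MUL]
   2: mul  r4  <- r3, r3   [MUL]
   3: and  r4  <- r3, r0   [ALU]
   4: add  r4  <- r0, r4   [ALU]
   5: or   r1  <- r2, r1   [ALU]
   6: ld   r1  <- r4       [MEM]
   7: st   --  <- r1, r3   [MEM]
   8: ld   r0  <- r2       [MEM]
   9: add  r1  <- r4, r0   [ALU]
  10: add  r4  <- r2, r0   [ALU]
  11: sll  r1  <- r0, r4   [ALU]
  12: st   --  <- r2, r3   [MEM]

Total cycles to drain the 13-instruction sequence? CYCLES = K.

CYCLES = 10

  cy0 -> i0 (mul) no-port MUL/MUL
  cy1 -> i1 (mulh) no-port MUL/MUL
  cy2 -> i2 (mul) WAW r4
  cy3 -> i3 (and) RAW+WAW r4
  cy4 -> i4,i5 (add or) pair
  cy5 -> i6 (ld) no-port MEM/MEM
  cy6 -> i7 (st) no-port MEM/MEM
  cy7 -> i8 (ld) RAW r0
  cy8 -> i9,i10 (add add) pair
  cy9 -> i11,i12 (sll st) pair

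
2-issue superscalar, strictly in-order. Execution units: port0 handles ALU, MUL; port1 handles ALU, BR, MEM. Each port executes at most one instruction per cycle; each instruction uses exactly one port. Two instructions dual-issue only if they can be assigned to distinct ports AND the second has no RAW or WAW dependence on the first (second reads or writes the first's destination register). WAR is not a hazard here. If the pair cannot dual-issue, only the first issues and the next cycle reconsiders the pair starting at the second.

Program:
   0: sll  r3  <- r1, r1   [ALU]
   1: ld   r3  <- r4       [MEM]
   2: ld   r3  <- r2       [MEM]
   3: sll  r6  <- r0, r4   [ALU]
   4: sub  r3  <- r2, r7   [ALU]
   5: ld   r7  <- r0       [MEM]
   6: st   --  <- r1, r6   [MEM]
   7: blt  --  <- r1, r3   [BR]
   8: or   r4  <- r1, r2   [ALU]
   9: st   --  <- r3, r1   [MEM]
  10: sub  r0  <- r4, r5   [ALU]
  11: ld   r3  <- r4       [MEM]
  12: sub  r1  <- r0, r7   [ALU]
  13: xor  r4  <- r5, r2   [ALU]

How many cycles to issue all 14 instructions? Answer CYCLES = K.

0. sll @i0  | WAW r3
1. ld @i1  | no-port MEM/MEM
2. ld sll @i2+i3  | pair
3. sub ld @i4+i5  | pair
4. st @i6  | no-port MEM/BR
5. blt or @i7+i8  | pair
6. st sub @i9+i10  | pair
7. ld sub @i11+i12  | pair
8. xor @i13  | tail

CYCLES = 9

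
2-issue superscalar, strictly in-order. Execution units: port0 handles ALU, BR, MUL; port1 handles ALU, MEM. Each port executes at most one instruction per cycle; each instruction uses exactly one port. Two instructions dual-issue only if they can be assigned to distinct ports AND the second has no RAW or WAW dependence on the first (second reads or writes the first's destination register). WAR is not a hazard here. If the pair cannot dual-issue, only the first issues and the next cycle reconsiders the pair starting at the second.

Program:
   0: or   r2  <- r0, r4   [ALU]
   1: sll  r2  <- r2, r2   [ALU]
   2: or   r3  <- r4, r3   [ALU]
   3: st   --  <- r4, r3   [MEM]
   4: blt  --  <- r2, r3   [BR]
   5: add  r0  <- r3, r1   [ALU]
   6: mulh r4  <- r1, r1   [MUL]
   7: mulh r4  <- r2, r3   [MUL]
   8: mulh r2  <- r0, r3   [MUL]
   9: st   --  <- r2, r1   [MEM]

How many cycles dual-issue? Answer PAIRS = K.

[0] i0  or.ALU  -- RAW+WAW r2
[1] i1&i2  sll.ALU+or.ALU  -- pair
[2] i3&i4  st.MEM+blt.BR  -- pair
[3] i5&i6  add.ALU+mulh.MUL  -- pair
[4] i7  mulh.MUL  -- no-port MUL/MUL
[5] i8  mulh.MUL  -- RAW r2
[6] i9  st.MEM  -- tail

PAIRS = 3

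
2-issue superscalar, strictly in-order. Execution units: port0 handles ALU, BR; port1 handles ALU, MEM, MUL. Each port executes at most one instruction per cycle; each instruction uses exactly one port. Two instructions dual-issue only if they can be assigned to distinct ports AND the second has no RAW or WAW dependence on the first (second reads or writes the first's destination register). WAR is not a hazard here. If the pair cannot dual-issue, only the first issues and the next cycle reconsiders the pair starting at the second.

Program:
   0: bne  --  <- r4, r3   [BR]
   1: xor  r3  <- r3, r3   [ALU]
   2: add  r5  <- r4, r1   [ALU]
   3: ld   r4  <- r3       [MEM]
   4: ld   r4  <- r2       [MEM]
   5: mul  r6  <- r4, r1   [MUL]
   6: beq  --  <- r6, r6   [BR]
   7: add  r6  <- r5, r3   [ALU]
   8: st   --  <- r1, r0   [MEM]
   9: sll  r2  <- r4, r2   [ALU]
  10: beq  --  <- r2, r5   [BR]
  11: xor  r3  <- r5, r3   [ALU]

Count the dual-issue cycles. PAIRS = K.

c0: i0+i1 bne+xor  pair
c1: i2+i3 add+ld  pair
c2: i4 ld  no-port MEM/MUL
c3: i5 mul  RAW r6
c4: i6+i7 beq+add  pair
c5: i8+i9 st+sll  pair
c6: i10+i11 beq+xor  pair

PAIRS = 5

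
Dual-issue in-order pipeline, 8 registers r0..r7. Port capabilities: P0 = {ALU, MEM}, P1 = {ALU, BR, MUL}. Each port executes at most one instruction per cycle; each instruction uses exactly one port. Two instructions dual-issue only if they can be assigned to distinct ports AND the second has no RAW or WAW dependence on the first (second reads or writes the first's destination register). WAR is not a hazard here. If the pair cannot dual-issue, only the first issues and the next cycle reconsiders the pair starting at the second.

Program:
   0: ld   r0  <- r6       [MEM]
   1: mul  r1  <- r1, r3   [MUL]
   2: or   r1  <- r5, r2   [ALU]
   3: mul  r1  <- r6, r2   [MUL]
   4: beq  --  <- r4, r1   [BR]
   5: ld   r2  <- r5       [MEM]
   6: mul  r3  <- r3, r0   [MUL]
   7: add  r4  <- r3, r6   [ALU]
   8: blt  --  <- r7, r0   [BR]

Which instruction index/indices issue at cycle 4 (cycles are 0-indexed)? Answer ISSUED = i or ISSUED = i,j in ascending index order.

t=0 i0/i1:ld mul ; pair
t=1 i2:or ; WAW r1
t=2 i3:mul ; no-port MUL/BR
t=3 i4/i5:beq ld ; pair
t=4 i6:mul ; RAW r3
t=5 i7/i8:add blt ; pair

ISSUED = 6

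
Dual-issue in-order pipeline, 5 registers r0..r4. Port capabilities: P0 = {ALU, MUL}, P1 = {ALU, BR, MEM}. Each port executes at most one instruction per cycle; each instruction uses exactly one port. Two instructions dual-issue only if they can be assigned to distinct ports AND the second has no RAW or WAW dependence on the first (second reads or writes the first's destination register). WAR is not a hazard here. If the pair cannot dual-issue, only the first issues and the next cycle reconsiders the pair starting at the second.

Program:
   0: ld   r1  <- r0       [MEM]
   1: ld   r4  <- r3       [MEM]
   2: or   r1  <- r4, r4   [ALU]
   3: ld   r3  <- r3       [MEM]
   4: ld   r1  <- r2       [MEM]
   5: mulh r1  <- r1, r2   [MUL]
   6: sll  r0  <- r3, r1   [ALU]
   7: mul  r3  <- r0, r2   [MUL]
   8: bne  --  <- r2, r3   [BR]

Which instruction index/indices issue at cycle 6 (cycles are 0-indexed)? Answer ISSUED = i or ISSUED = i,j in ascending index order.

#0 head=0: ld i0 no-port MEM/MEM
#1 head=1: ld i1 RAW r4
#2 head=2: or+ld i2,i3 2-wide
#3 head=4: ld i4 RAW+WAW r1
#4 head=5: mulh i5 RAW r1
#5 head=6: sll i6 RAW r0
#6 head=7: mul i7 RAW r3
#7 head=8: bne i8 tail

ISSUED = 7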